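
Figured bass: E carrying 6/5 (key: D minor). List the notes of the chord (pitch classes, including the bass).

E, G, Bb, C

The written figures 6/5 are shorthand for 6/5/3: the 3 is implied.
A third above E in this key is G.
A fifth above E in this key is Bb.
A sixth above E in this key is C.
Together with the bass E, this spells C dominant seventh in first inversion.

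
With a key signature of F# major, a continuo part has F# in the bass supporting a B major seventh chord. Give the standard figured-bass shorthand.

F# is the fifth of B major seventh, so the chord is in second inversion.
A seventh chord in second inversion is figured 6/4/3, conventionally abbreviated 4/3.

4/3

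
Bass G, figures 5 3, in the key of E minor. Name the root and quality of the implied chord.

The figures 5 3 indicate a triad in root position.
In root position the bass is the root, so the root is G.
The chord tones are G, B, D, giving G major.

G major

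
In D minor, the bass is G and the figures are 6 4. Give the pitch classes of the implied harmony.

A fourth above G in this key is C.
A sixth above G in this key is E.
Together with the bass G, this spells C major in second inversion.

G, C, E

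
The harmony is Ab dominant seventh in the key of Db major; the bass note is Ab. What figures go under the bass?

Ab is the root of Ab dominant seventh, so the chord is in root position.
A seventh chord in root position is figured 7/5/3, conventionally abbreviated 7.

7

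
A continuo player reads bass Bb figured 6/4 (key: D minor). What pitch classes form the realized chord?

Bb, E, G

A fourth above Bb in this key is E.
A sixth above Bb in this key is G.
Together with the bass Bb, this spells E diminished in second inversion.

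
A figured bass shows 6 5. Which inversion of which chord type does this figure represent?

6 5 is shorthand for 6/5/3.
Intervals of 6/5/3 above the bass form a seventh chord; the bass is the third, so this is first inversion.

seventh chord, first inversion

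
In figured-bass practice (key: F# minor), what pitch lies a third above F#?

A

Counting 2 letter steps above F# lands on A; in F# minor, that letter is A.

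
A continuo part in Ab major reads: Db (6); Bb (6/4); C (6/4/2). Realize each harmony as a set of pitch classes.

Db, F, Bb | Bb, Eb, G | C, Db, F, Ab

Db (6/3): Db, F, Bb.
Bb (6/4): Bb, Eb, G.
C (6/4/2): C, Db, F, Ab.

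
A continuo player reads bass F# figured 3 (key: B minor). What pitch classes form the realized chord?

F#, A, C#

The written figures 3 are shorthand for 5/3: the 5 is implied.
A third above F# in this key is A.
A fifth above F# in this key is C#.
Together with the bass F#, this spells F# minor in root position.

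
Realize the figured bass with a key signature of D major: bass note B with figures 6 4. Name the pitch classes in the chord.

A fourth above B in this key is E.
A sixth above B in this key is G.
Together with the bass B, this spells E minor in second inversion.

B, E, G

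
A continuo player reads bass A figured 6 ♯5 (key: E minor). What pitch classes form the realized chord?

A, C, E#, F#

The written figures 6 ♯5 are shorthand for 6/5/3: the 3 is implied.
A third above A in this key is C.
A fifth above A in this key is E, raised to E# by the sharp.
A sixth above A in this key is F#.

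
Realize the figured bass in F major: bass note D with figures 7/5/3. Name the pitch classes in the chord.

A third above D in this key is F.
A fifth above D in this key is A.
A seventh above D in this key is C.
Together with the bass D, this spells D minor seventh in root position.

D, F, A, C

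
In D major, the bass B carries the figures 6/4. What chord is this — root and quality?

E minor

The figures 6/4 indicate a triad in second inversion.
In second inversion the root lies a fourth above the bass: a fourth above B in D major is E.
The chord tones are B, E, G, giving E minor.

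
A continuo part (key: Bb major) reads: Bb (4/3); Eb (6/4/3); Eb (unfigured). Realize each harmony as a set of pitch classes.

Bb, D, Eb, G | Eb, G, A, C | Eb, G, Bb

Bb (6/4/3): Bb, D, Eb, G.
Eb (6/4/3): Eb, G, A, C.
Eb (5/3): Eb, G, Bb.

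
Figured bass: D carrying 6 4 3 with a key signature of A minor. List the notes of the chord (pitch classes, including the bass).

D, F, G, B

A third above D in this key is F.
A fourth above D in this key is G.
A sixth above D in this key is B.
Together with the bass D, this spells G dominant seventh in second inversion.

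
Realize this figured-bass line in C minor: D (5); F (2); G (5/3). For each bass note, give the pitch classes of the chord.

D (5/3): D, F, Ab.
F (6/4/2): F, G, Bb, D.
G (5/3): G, Bb, D.

D, F, Ab | F, G, Bb, D | G, Bb, D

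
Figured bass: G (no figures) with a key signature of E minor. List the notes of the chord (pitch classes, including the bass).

G, B, D

An unfigured bass implies 5/3.
A third above G in this key is B.
A fifth above G in this key is D.
Together with the bass G, this spells G major in root position.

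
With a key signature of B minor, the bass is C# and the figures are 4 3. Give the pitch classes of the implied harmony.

C#, E, F#, A

The written figures 4 3 are shorthand for 6/4/3: the 6 is implied.
A third above C# in this key is E.
A fourth above C# in this key is F#.
A sixth above C# in this key is A.
Together with the bass C#, this spells F# minor seventh in second inversion.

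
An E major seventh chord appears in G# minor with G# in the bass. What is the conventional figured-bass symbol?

G# is the third of E major seventh, so the chord is in first inversion.
A seventh chord in first inversion is figured 6/5/3, conventionally abbreviated 6/5.

6/5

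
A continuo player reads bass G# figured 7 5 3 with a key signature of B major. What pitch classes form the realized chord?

A third above G# in this key is B.
A fifth above G# in this key is D#.
A seventh above G# in this key is F#.
Together with the bass G#, this spells G# minor seventh in root position.

G#, B, D#, F#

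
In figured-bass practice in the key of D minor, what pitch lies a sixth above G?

Counting 5 letter steps above G lands on E; in D minor, that letter is E.

E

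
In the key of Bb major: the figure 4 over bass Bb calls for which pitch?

Counting 3 letter steps above Bb lands on E; in Bb major, that letter is Eb.

Eb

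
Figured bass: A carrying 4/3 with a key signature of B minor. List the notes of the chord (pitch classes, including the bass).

The written figures 4/3 are shorthand for 6/4/3: the 6 is implied.
A third above A in this key is C#.
A fourth above A in this key is D.
A sixth above A in this key is F#.
Together with the bass A, this spells D major seventh in second inversion.

A, C#, D, F#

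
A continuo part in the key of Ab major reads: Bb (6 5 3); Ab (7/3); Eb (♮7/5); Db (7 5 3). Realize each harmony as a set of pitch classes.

Bb, Db, F, G | Ab, C, Eb, G | Eb, G, Bb, D | Db, F, Ab, C

Bb (6/5/3): Bb, Db, F, G.
Ab (7/5/3): Ab, C, Eb, G.
Eb (♮7/5/3): Eb, G, Bb, D.
Db (7/5/3): Db, F, Ab, C.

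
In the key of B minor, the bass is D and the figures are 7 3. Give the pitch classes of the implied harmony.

The written figures 7 3 are shorthand for 7/5/3: the 5 is implied.
A third above D in this key is F#.
A fifth above D in this key is A.
A seventh above D in this key is C#.
Together with the bass D, this spells D major seventh in root position.

D, F#, A, C#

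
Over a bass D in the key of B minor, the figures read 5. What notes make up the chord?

The written figures 5 are shorthand for 5/3: the 3 is implied.
A third above D in this key is F#.
A fifth above D in this key is A.
Together with the bass D, this spells D major in root position.

D, F#, A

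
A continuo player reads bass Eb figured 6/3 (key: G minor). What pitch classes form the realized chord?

A third above Eb in this key is G.
A sixth above Eb in this key is C.
Together with the bass Eb, this spells C minor in first inversion.

Eb, G, C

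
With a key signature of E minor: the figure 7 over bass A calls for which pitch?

G

Counting 6 letter steps above A lands on G; in E minor, that letter is G.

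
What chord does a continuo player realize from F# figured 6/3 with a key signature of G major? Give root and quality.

The figures 6/3 indicate a triad in first inversion.
In first inversion the root lies a sixth above the bass: a sixth above F# in G major is D.
The chord tones are F#, A, D, giving D major.

D major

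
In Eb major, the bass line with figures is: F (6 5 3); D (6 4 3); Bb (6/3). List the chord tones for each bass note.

F (6/5/3): F, Ab, C, D.
D (6/4/3): D, F, G, Bb.
Bb (6/3): Bb, D, G.

F, Ab, C, D | D, F, G, Bb | Bb, D, G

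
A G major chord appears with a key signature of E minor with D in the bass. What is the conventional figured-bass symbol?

6/4

D is the fifth of G major, so the chord is in second inversion.
A triad in second inversion is figured 6/4, conventionally abbreviated 6/4.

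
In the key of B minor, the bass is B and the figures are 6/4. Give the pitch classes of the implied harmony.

A fourth above B in this key is E.
A sixth above B in this key is G.
Together with the bass B, this spells E minor in second inversion.

B, E, G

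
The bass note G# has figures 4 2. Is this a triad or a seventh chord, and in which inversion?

4 2 is shorthand for 6/4/2.
Intervals of 6/4/2 above the bass form a seventh chord; the bass is the seventh, so this is third inversion.

seventh chord, third inversion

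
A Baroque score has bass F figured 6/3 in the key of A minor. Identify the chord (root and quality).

D minor

The figures 6/3 indicate a triad in first inversion.
In first inversion the root lies a sixth above the bass: a sixth above F in A minor is D.
The chord tones are F, A, D, giving D minor.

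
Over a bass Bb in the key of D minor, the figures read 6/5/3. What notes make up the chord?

Bb, D, F, G

A third above Bb in this key is D.
A fifth above Bb in this key is F.
A sixth above Bb in this key is G.
Together with the bass Bb, this spells G minor seventh in first inversion.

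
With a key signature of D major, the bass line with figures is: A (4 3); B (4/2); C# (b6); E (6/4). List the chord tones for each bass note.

A (6/4/3): A, C#, D, F#.
B (6/4/2): B, C#, E, G.
C# (b6/3): C#, E, Ab.
E (6/4): E, A, C#.

A, C#, D, F# | B, C#, E, G | C#, E, Ab | E, A, C#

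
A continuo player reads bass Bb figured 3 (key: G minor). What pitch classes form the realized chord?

Bb, D, F

The written figures 3 are shorthand for 5/3: the 5 is implied.
A third above Bb in this key is D.
A fifth above Bb in this key is F.
Together with the bass Bb, this spells Bb major in root position.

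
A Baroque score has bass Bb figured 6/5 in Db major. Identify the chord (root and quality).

The figures 6/5 indicate a seventh chord in first inversion.
In first inversion the root lies a sixth above the bass: a sixth above Bb in Db major is Gb.
The chord tones are Bb, Db, F, Gb, giving Gb major seventh.

Gb major seventh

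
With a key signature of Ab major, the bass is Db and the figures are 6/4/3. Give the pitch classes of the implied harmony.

A third above Db in this key is F.
A fourth above Db in this key is G.
A sixth above Db in this key is Bb.
Together with the bass Db, this spells G half-diminished seventh in second inversion.

Db, F, G, Bb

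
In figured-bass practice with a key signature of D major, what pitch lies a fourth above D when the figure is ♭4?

Counting 3 letter steps above D lands on G; in D major, that letter is G.
The b4 figure lowers it a semitone, giving Gb.

Gb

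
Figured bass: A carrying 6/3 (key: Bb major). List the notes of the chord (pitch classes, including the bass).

A third above A in this key is C.
A sixth above A in this key is F.
Together with the bass A, this spells F major in first inversion.

A, C, F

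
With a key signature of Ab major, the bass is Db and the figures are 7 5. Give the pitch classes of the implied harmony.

The written figures 7 5 are shorthand for 7/5/3: the 3 is implied.
A third above Db in this key is F.
A fifth above Db in this key is Ab.
A seventh above Db in this key is C.
Together with the bass Db, this spells Db major seventh in root position.

Db, F, Ab, C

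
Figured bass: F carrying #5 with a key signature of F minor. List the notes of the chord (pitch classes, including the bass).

F, Ab, C#

The written figures #5 are shorthand for 5/3: the 3 is implied.
A third above F in this key is Ab.
A fifth above F in this key is C, raised to C# by the sharp.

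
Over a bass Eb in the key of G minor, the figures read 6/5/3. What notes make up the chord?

A third above Eb in this key is G.
A fifth above Eb in this key is Bb.
A sixth above Eb in this key is C.
Together with the bass Eb, this spells C minor seventh in first inversion.

Eb, G, Bb, C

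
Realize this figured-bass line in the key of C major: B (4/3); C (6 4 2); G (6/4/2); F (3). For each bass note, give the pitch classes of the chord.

B, D, E, G | C, D, F, A | G, A, C, E | F, A, C

B (6/4/3): B, D, E, G.
C (6/4/2): C, D, F, A.
G (6/4/2): G, A, C, E.
F (5/3): F, A, C.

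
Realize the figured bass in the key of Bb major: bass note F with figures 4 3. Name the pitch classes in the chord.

The written figures 4 3 are shorthand for 6/4/3: the 6 is implied.
A third above F in this key is A.
A fourth above F in this key is Bb.
A sixth above F in this key is D.
Together with the bass F, this spells Bb major seventh in second inversion.

F, A, Bb, D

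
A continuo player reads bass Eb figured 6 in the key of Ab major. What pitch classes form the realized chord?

Eb, G, C

The written figures 6 are shorthand for 6/3: the 3 is implied.
A third above Eb in this key is G.
A sixth above Eb in this key is C.
Together with the bass Eb, this spells C minor in first inversion.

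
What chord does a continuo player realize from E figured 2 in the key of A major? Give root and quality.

F# minor seventh

The figures 2 indicate a seventh chord in third inversion.
In third inversion the root lies a second above the bass: a second above E in A major is F#.
The chord tones are E, F#, A, C#, giving F# minor seventh.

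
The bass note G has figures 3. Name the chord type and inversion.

triad, root position

3 is shorthand for 5/3.
Intervals of 5/3 above the bass form a triad; the bass is the root, so this is root position.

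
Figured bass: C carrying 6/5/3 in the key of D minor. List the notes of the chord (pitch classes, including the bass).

A third above C in this key is E.
A fifth above C in this key is G.
A sixth above C in this key is A.
Together with the bass C, this spells A minor seventh in first inversion.

C, E, G, A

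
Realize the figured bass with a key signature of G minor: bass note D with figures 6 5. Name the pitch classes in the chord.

D, F, A, Bb

The written figures 6 5 are shorthand for 6/5/3: the 3 is implied.
A third above D in this key is F.
A fifth above D in this key is A.
A sixth above D in this key is Bb.
Together with the bass D, this spells Bb major seventh in first inversion.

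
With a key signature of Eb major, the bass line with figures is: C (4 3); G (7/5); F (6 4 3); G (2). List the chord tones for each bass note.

C (6/4/3): C, Eb, F, Ab.
G (7/5/3): G, Bb, D, F.
F (6/4/3): F, Ab, Bb, D.
G (6/4/2): G, Ab, C, Eb.

C, Eb, F, Ab | G, Bb, D, F | F, Ab, Bb, D | G, Ab, C, Eb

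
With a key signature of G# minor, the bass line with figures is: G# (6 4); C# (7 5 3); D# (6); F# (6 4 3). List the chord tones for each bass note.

G# (6/4): G#, C#, E.
C# (7/5/3): C#, E, G#, B.
D# (6/3): D#, F#, B.
F# (6/4/3): F#, A#, B, D#.

G#, C#, E | C#, E, G#, B | D#, F#, B | F#, A#, B, D#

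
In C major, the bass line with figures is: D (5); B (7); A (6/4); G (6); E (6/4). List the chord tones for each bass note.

D, F, A | B, D, F, A | A, D, F | G, B, E | E, A, C

D (5/3): D, F, A.
B (7/5/3): B, D, F, A.
A (6/4): A, D, F.
G (6/3): G, B, E.
E (6/4): E, A, C.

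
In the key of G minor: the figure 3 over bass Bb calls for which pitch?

D

Counting 2 letter steps above Bb lands on D; in G minor, that letter is D.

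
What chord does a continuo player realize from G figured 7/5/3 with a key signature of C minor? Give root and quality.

G minor seventh

The figures 7/5/3 indicate a seventh chord in root position.
In root position the bass is the root, so the root is G.
The chord tones are G, Bb, D, F, giving G minor seventh.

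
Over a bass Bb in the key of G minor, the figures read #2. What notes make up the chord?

The written figures #2 are shorthand for 6/4/2: the 6/4 are implied.
A second above Bb in this key is C, raised to C# by the sharp.
A fourth above Bb in this key is Eb.
A sixth above Bb in this key is G.

Bb, C#, Eb, G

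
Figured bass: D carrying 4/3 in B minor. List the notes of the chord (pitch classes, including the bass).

The written figures 4/3 are shorthand for 6/4/3: the 6 is implied.
A third above D in this key is F#.
A fourth above D in this key is G.
A sixth above D in this key is B.
Together with the bass D, this spells G major seventh in second inversion.

D, F#, G, B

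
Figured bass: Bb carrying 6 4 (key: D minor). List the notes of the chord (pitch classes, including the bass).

Bb, E, G

A fourth above Bb in this key is E.
A sixth above Bb in this key is G.
Together with the bass Bb, this spells E diminished in second inversion.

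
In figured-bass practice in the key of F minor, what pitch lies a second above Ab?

Counting 1 letter step above Ab lands on B; in F minor, that letter is Bb.

Bb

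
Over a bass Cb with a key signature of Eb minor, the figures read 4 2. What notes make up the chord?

The written figures 4 2 are shorthand for 6/4/2: the 6 is implied.
A second above Cb in this key is Db.
A fourth above Cb in this key is F.
A sixth above Cb in this key is Ab.
Together with the bass Cb, this spells Db dominant seventh in third inversion.

Cb, Db, F, Ab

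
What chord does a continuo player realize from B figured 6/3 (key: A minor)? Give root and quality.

G major

The figures 6/3 indicate a triad in first inversion.
In first inversion the root lies a sixth above the bass: a sixth above B in A minor is G.
The chord tones are B, D, G, giving G major.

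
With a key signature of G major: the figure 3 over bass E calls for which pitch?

G

Counting 2 letter steps above E lands on G; in G major, that letter is G.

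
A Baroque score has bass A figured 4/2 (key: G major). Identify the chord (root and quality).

B minor seventh

The figures 4/2 indicate a seventh chord in third inversion.
In third inversion the root lies a second above the bass: a second above A in G major is B.
The chord tones are A, B, D, F#, giving B minor seventh.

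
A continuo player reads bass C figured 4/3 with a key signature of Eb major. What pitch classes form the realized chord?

C, Eb, F, Ab

The written figures 4/3 are shorthand for 6/4/3: the 6 is implied.
A third above C in this key is Eb.
A fourth above C in this key is F.
A sixth above C in this key is Ab.
Together with the bass C, this spells F minor seventh in second inversion.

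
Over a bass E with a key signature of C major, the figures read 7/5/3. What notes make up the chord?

A third above E in this key is G.
A fifth above E in this key is B.
A seventh above E in this key is D.
Together with the bass E, this spells E minor seventh in root position.

E, G, B, D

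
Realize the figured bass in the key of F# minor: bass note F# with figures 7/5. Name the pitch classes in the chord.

The written figures 7/5 are shorthand for 7/5/3: the 3 is implied.
A third above F# in this key is A.
A fifth above F# in this key is C#.
A seventh above F# in this key is E.
Together with the bass F#, this spells F# minor seventh in root position.

F#, A, C#, E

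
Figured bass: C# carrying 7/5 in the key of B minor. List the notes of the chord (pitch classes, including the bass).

C#, E, G, B

The written figures 7/5 are shorthand for 7/5/3: the 3 is implied.
A third above C# in this key is E.
A fifth above C# in this key is G.
A seventh above C# in this key is B.
Together with the bass C#, this spells C# half-diminished seventh in root position.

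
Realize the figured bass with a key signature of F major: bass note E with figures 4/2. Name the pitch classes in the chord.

The written figures 4/2 are shorthand for 6/4/2: the 6 is implied.
A second above E in this key is F.
A fourth above E in this key is A.
A sixth above E in this key is C.
Together with the bass E, this spells F major seventh in third inversion.

E, F, A, C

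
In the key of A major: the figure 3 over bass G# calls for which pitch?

B

Counting 2 letter steps above G# lands on B; in A major, that letter is B.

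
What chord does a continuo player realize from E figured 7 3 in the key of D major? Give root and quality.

The figures 7 3 indicate a seventh chord in root position.
In root position the bass is the root, so the root is E.
The chord tones are E, G, B, D, giving E minor seventh.

E minor seventh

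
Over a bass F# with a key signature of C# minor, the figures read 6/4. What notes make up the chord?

A fourth above F# in this key is B.
A sixth above F# in this key is D#.
Together with the bass F#, this spells B major in second inversion.

F#, B, D#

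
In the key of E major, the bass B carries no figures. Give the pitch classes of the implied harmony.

B, D#, F#

An unfigured bass implies 5/3.
A third above B in this key is D#.
A fifth above B in this key is F#.
Together with the bass B, this spells B major in root position.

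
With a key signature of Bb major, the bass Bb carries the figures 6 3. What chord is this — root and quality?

The figures 6 3 indicate a triad in first inversion.
In first inversion the root lies a sixth above the bass: a sixth above Bb in Bb major is G.
The chord tones are Bb, D, G, giving G minor.

G minor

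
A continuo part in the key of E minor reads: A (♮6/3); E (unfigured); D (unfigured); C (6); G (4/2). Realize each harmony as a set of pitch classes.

A, C, F | E, G, B | D, F#, A | C, E, A | G, A, C, E

A (♮6/3): A, C, F.
E (5/3): E, G, B.
D (5/3): D, F#, A.
C (6/3): C, E, A.
G (6/4/2): G, A, C, E.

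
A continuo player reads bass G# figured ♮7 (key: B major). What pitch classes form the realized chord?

The written figures ♮7 are shorthand for 7/5/3: the 5/3 are implied.
A third above G# in this key is B.
A fifth above G# in this key is D#.
A seventh above G# in this key is F#, made natural (F) by the ♮ figure.

G#, B, D#, F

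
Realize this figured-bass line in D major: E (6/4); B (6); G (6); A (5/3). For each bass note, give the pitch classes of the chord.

E, A, C# | B, D, G | G, B, E | A, C#, E

E (6/4): E, A, C#.
B (6/3): B, D, G.
G (6/3): G, B, E.
A (5/3): A, C#, E.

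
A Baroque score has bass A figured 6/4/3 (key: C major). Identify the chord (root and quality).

The figures 6/4/3 indicate a seventh chord in second inversion.
In second inversion the root lies a fourth above the bass: a fourth above A in C major is D.
The chord tones are A, C, D, F, giving D minor seventh.

D minor seventh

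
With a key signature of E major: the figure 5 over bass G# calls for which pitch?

Counting 4 letter steps above G# lands on D; in E major, that letter is D#.

D#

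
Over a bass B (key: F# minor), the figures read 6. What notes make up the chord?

B, D, G#

The written figures 6 are shorthand for 6/3: the 3 is implied.
A third above B in this key is D.
A sixth above B in this key is G#.
Together with the bass B, this spells G# diminished in first inversion.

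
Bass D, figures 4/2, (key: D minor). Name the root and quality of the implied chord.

The figures 4/2 indicate a seventh chord in third inversion.
In third inversion the root lies a second above the bass: a second above D in D minor is E.
The chord tones are D, E, G, Bb, giving E half-diminished seventh.

E half-diminished seventh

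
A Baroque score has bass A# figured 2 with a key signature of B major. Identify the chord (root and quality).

B major seventh

The figures 2 indicate a seventh chord in third inversion.
In third inversion the root lies a second above the bass: a second above A# in B major is B.
The chord tones are A#, B, D#, F#, giving B major seventh.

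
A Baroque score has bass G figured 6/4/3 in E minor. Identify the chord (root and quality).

The figures 6/4/3 indicate a seventh chord in second inversion.
In second inversion the root lies a fourth above the bass: a fourth above G in E minor is C.
The chord tones are G, B, C, E, giving C major seventh.

C major seventh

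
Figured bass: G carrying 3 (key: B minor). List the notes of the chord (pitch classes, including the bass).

G, B, D

The written figures 3 are shorthand for 5/3: the 5 is implied.
A third above G in this key is B.
A fifth above G in this key is D.
Together with the bass G, this spells G major in root position.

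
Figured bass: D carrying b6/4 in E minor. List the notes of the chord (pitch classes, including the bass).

A fourth above D in this key is G.
A sixth above D in this key is B, lowered to Bb by the flat.
Together with the bass D, this spells G minor in second inversion.

D, G, Bb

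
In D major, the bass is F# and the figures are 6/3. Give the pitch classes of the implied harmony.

F#, A, D

A third above F# in this key is A.
A sixth above F# in this key is D.
Together with the bass F#, this spells D major in first inversion.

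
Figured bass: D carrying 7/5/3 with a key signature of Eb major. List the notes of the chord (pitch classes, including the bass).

D, F, Ab, C

A third above D in this key is F.
A fifth above D in this key is Ab.
A seventh above D in this key is C.
Together with the bass D, this spells D half-diminished seventh in root position.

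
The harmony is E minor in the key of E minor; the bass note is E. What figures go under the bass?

E is the root of E minor, so the chord is in root position.
A triad in root position is figured 5/3, conventionally abbreviated (no figures — root-position triad).

no figures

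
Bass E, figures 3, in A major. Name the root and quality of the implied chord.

E major

The figures 3 indicate a triad in root position.
In root position the bass is the root, so the root is E.
The chord tones are E, G#, B, giving E major.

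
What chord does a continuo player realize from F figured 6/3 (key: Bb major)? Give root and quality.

D minor

The figures 6/3 indicate a triad in first inversion.
In first inversion the root lies a sixth above the bass: a sixth above F in Bb major is D.
The chord tones are F, A, D, giving D minor.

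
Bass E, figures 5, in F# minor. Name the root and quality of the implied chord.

E major

The figures 5 indicate a triad in root position.
In root position the bass is the root, so the root is E.
The chord tones are E, G#, B, giving E major.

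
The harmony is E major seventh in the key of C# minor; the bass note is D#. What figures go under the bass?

D# is the seventh of E major seventh, so the chord is in third inversion.
A seventh chord in third inversion is figured 6/4/2, conventionally abbreviated 4/2.

4/2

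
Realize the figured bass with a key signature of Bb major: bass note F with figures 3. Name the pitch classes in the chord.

F, A, C

The written figures 3 are shorthand for 5/3: the 5 is implied.
A third above F in this key is A.
A fifth above F in this key is C.
Together with the bass F, this spells F major in root position.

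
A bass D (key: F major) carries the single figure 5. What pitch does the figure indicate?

A

Counting 4 letter steps above D lands on A; in F major, that letter is A.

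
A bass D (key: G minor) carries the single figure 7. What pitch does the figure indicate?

Counting 6 letter steps above D lands on C; in G minor, that letter is C.

C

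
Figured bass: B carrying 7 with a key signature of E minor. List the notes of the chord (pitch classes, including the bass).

B, D, F#, A

The written figures 7 are shorthand for 7/5/3: the 5/3 are implied.
A third above B in this key is D.
A fifth above B in this key is F#.
A seventh above B in this key is A.
Together with the bass B, this spells B minor seventh in root position.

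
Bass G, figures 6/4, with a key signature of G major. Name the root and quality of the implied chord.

C major

The figures 6/4 indicate a triad in second inversion.
In second inversion the root lies a fourth above the bass: a fourth above G in G major is C.
The chord tones are G, C, E, giving C major.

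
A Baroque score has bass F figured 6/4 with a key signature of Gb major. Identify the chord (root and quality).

The figures 6/4 indicate a triad in second inversion.
In second inversion the root lies a fourth above the bass: a fourth above F in Gb major is Bb.
The chord tones are F, Bb, Db, giving Bb minor.

Bb minor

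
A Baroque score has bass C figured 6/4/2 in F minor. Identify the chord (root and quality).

The figures 6/4/2 indicate a seventh chord in third inversion.
In third inversion the root lies a second above the bass: a second above C in F minor is Db.
The chord tones are C, Db, F, Ab, giving Db major seventh.

Db major seventh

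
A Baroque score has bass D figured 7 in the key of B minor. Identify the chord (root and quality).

The figures 7 indicate a seventh chord in root position.
In root position the bass is the root, so the root is D.
The chord tones are D, F#, A, C#, giving D major seventh.

D major seventh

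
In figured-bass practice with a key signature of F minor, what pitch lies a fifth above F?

C

Counting 4 letter steps above F lands on C; in F minor, that letter is C.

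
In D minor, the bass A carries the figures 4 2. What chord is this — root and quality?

Bb major seventh

The figures 4 2 indicate a seventh chord in third inversion.
In third inversion the root lies a second above the bass: a second above A in D minor is Bb.
The chord tones are A, Bb, D, F, giving Bb major seventh.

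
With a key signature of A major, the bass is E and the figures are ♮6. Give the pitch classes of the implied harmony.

E, G#, C

The written figures ♮6 are shorthand for 6/3: the 3 is implied.
A third above E in this key is G#.
A sixth above E in this key is C#, made natural (C) by the ♮ figure.
Together with the bass E, this spells C augmented in first inversion.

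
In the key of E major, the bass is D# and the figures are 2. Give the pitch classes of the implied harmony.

The written figures 2 are shorthand for 6/4/2: the 6/4 are implied.
A second above D# in this key is E.
A fourth above D# in this key is G#.
A sixth above D# in this key is B.
Together with the bass D#, this spells E major seventh in third inversion.

D#, E, G#, B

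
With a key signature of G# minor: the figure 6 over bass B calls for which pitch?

Counting 5 letter steps above B lands on G; in G# minor, that letter is G#.

G#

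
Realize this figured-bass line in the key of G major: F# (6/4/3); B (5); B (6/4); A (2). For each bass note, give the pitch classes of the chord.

F# (6/4/3): F#, A, B, D.
B (5/3): B, D, F#.
B (6/4): B, E, G.
A (6/4/2): A, B, D, F#.

F#, A, B, D | B, D, F# | B, E, G | A, B, D, F#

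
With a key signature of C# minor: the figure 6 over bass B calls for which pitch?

Counting 5 letter steps above B lands on G; in C# minor, that letter is G#.

G#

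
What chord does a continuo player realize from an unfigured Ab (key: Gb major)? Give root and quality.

Ab minor

An unfigured bass indicates a triad in root position.
In root position the bass is the root, so the root is Ab.
The chord tones are Ab, Cb, Eb, giving Ab minor.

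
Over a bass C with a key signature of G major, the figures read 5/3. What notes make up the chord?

C, E, G

A third above C in this key is E.
A fifth above C in this key is G.
Together with the bass C, this spells C major in root position.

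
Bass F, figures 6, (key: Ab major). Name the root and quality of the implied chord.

Db major

The figures 6 indicate a triad in first inversion.
In first inversion the root lies a sixth above the bass: a sixth above F in Ab major is Db.
The chord tones are F, Ab, Db, giving Db major.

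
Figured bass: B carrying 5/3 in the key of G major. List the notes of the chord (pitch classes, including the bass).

A third above B in this key is D.
A fifth above B in this key is F#.
Together with the bass B, this spells B minor in root position.

B, D, F#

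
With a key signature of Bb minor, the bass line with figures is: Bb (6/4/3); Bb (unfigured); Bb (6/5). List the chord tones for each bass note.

Bb, Db, Eb, Gb | Bb, Db, F | Bb, Db, F, Gb

Bb (6/4/3): Bb, Db, Eb, Gb.
Bb (5/3): Bb, Db, F.
Bb (6/5/3): Bb, Db, F, Gb.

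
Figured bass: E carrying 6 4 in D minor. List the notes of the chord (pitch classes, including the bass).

E, A, C

A fourth above E in this key is A.
A sixth above E in this key is C.
Together with the bass E, this spells A minor in second inversion.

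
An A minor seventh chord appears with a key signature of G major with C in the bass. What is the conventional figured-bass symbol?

C is the third of A minor seventh, so the chord is in first inversion.
A seventh chord in first inversion is figured 6/5/3, conventionally abbreviated 6/5.

6/5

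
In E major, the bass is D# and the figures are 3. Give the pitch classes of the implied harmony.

D#, F#, A

The written figures 3 are shorthand for 5/3: the 5 is implied.
A third above D# in this key is F#.
A fifth above D# in this key is A.
Together with the bass D#, this spells D# diminished in root position.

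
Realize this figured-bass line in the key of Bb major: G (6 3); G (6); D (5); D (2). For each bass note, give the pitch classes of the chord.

G (6/3): G, Bb, Eb.
G (6/3): G, Bb, Eb.
D (5/3): D, F, A.
D (6/4/2): D, Eb, G, Bb.

G, Bb, Eb | G, Bb, Eb | D, F, A | D, Eb, G, Bb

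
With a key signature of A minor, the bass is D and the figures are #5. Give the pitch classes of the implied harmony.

D, F, A#

The written figures #5 are shorthand for 5/3: the 3 is implied.
A third above D in this key is F.
A fifth above D in this key is A, raised to A# by the sharp.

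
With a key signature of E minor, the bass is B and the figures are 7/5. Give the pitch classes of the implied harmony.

The written figures 7/5 are shorthand for 7/5/3: the 3 is implied.
A third above B in this key is D.
A fifth above B in this key is F#.
A seventh above B in this key is A.
Together with the bass B, this spells B minor seventh in root position.

B, D, F#, A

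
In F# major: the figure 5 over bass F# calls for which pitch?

Counting 4 letter steps above F# lands on C; in F# major, that letter is C#.

C#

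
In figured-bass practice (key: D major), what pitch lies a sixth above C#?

Counting 5 letter steps above C# lands on A; in D major, that letter is A.

A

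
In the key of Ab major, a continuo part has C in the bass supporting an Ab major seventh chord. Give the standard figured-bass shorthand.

C is the third of Ab major seventh, so the chord is in first inversion.
A seventh chord in first inversion is figured 6/5/3, conventionally abbreviated 6/5.

6/5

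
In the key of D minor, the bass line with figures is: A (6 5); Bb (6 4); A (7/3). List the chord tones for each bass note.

A, C, E, F | Bb, E, G | A, C, E, G

A (6/5/3): A, C, E, F.
Bb (6/4): Bb, E, G.
A (7/5/3): A, C, E, G.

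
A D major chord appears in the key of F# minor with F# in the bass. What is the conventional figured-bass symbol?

F# is the third of D major, so the chord is in first inversion.
A triad in first inversion is figured 6/3, conventionally abbreviated 6.

6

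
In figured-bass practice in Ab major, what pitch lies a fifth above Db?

Counting 4 letter steps above Db lands on A; in Ab major, that letter is Ab.

Ab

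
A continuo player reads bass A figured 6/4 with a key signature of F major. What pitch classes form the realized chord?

A, D, F

A fourth above A in this key is D.
A sixth above A in this key is F.
Together with the bass A, this spells D minor in second inversion.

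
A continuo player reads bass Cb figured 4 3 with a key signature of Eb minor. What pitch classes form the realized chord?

Cb, Eb, F, Ab

The written figures 4 3 are shorthand for 6/4/3: the 6 is implied.
A third above Cb in this key is Eb.
A fourth above Cb in this key is F.
A sixth above Cb in this key is Ab.
Together with the bass Cb, this spells F half-diminished seventh in second inversion.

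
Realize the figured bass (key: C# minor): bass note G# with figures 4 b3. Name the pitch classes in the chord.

G#, Bb, C#, E

The written figures 4 b3 are shorthand for 6/4/3: the 6 is implied.
A third above G# in this key is B, lowered to Bb by the flat.
A fourth above G# in this key is C#.
A sixth above G# in this key is E.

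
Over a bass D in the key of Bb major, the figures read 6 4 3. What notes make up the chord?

A third above D in this key is F.
A fourth above D in this key is G.
A sixth above D in this key is Bb.
Together with the bass D, this spells G minor seventh in second inversion.

D, F, G, Bb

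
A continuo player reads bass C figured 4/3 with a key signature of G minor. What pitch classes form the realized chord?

The written figures 4/3 are shorthand for 6/4/3: the 6 is implied.
A third above C in this key is Eb.
A fourth above C in this key is F.
A sixth above C in this key is A.
Together with the bass C, this spells F dominant seventh in second inversion.

C, Eb, F, A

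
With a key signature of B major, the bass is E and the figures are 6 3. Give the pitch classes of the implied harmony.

E, G#, C#

A third above E in this key is G#.
A sixth above E in this key is C#.
Together with the bass E, this spells C# minor in first inversion.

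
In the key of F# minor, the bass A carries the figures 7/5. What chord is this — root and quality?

A major seventh

The figures 7/5 indicate a seventh chord in root position.
In root position the bass is the root, so the root is A.
The chord tones are A, C#, E, G#, giving A major seventh.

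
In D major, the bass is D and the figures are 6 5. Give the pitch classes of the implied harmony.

The written figures 6 5 are shorthand for 6/5/3: the 3 is implied.
A third above D in this key is F#.
A fifth above D in this key is A.
A sixth above D in this key is B.
Together with the bass D, this spells B minor seventh in first inversion.

D, F#, A, B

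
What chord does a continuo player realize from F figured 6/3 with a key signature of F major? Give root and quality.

D minor

The figures 6/3 indicate a triad in first inversion.
In first inversion the root lies a sixth above the bass: a sixth above F in F major is D.
The chord tones are F, A, D, giving D minor.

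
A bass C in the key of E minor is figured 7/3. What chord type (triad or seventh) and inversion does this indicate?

seventh chord, root position

7/3 is shorthand for 7/5/3.
Intervals of 7/5/3 above the bass form a seventh chord; the bass is the root, so this is root position.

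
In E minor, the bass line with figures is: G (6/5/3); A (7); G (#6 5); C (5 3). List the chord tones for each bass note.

G, B, D, E | A, C, E, G | G, B, D, E# | C, E, G

G (6/5/3): G, B, D, E.
A (7/5/3): A, C, E, G.
G (#6/5/3): G, B, D, E#.
C (5/3): C, E, G.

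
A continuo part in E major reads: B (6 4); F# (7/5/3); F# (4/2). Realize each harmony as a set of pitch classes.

B, E, G# | F#, A, C#, E | F#, G#, B, D#

B (6/4): B, E, G#.
F# (7/5/3): F#, A, C#, E.
F# (6/4/2): F#, G#, B, D#.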